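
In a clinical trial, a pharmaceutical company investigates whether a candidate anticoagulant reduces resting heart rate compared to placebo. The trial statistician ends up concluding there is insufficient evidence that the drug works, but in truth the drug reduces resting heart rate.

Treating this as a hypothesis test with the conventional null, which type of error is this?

Type II error

The null hypothesis here is that the drug has no effect on resting heart rate.
'Concluding there is insufficient evidence that the drug works' corresponds to failing to reject H₀.
H₀ was not rejected but H₀ is false — a Type II error (false negative).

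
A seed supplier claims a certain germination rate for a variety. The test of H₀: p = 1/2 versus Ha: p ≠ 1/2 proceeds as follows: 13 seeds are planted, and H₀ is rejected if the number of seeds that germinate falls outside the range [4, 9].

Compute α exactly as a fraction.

189/2048

α = P(K ≤ 3 or K ≥ 10 | p = 1/2), K ~ Binomial(13, 1/2).
By symmetry, α = 2·P(K ≤ 3) = 2·(1 + 13 + 78 + 286)/8192 = 756/8192 = 189/2048.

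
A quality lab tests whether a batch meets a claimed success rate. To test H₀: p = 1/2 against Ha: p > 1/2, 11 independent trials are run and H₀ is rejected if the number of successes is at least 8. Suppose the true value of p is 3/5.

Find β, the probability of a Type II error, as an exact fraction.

β = P(fail to reject H₀ | Ha true) = P(X ≤ 7 | p = 3/5), X ~ Binomial(11, 3/5).
Equivalently, β = 1 − P(X ≥ 8) = 6872224/9765625.

6872224/9765625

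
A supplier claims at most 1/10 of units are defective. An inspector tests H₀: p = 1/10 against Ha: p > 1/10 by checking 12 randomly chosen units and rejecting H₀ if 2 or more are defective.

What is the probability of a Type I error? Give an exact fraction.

α = P(reject H₀ | H₀ true) = P(Y ≥ 2 | p = 1/10), Y ~ Binomial(12, 1/10).
α = 1 − P(Y ≤ 1) = 1 − 659002251789/1000000000000 = 340997748211/1000000000000.

340997748211/1000000000000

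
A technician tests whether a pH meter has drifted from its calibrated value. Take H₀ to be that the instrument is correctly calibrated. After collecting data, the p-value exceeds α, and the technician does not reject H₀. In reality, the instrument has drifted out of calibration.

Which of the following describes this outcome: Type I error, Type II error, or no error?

Type II error

H₀ was not rejected, but H₀ is actually false.
Failing to reject a false null hypothesis is a Type II error (false negative).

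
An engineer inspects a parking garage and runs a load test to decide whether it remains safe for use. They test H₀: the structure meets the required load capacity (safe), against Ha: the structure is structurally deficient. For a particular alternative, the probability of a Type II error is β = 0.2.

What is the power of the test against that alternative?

Power = 1 − β = 1 − 0.2 = 0.8.

0.8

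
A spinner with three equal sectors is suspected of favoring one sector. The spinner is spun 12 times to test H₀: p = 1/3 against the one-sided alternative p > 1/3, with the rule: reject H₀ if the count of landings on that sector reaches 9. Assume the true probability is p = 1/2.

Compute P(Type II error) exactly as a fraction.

β = P(fail to reject H₀ | Ha true) = P(Y ≤ 8 | p = 1/2), Y ~ Binomial(12, 1/2).
Equivalently, β = 1 − P(Y ≥ 9) = 3797/4096.

3797/4096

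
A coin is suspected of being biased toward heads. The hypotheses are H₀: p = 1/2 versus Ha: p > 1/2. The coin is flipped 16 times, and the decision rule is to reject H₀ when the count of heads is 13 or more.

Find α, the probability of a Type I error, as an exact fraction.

697/65536

Under H₀, X ~ Binomial(16, 1/2), and α = P(X ≥ 13).
That's C(16,13) + C(16,14) + C(16,15) + C(16,16) over 2^16, i.e. (560 + 120 + 16 + 1)/65536 = 697/65536.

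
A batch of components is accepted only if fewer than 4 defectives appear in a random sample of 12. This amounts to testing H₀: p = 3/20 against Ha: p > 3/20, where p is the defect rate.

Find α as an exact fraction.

75535426487313/819200000000000

The significance level is the probability, assuming p = 3/20, of seeing 4 or more defectives in 12 draws.
α = 1 − P(S ≤ 3) = 1 − 743664573512687/819200000000000 = 75535426487313/819200000000000.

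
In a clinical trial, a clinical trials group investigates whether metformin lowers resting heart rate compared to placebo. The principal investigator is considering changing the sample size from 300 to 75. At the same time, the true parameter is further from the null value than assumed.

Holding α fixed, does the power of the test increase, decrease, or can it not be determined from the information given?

The first change alone would make β increase; the second alone would make β decrease. Which effect dominates depends on the magnitudes, which are not given.
Since power = 1 − β, the effect on power is likewise indeterminate.

Cannot be determined from the information given.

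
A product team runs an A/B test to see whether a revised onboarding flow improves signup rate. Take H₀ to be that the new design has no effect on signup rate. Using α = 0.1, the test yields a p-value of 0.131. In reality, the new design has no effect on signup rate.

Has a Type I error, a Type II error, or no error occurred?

Since p = 0.131 ≥ α = 0.1, H₀ is not rejected.
H₀ is true (actually the new design has no effect on signup rate).
The decision matches the true state — no error.

No error (correct decision).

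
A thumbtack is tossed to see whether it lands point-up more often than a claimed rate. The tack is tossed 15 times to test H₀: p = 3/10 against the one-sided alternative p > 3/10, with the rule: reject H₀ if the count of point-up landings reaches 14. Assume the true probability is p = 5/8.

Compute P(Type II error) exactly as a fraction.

Under the alternative p = 5/8, S ~ Binomial(15, 5/8); β is the probability the test does not reject, P(S < 14).
Equivalently, β = 1 − P(S ≥ 14) = 17439598153791/17592186044416.

17439598153791/17592186044416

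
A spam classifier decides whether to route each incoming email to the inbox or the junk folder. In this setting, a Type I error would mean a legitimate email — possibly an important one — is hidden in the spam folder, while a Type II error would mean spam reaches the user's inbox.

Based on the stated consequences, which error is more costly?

The Type I consequence (a legitimate email — possibly an important one — is hidden in the spam folder) is more severe than the Type II consequence (spam reaches the user's inbox).

Type I error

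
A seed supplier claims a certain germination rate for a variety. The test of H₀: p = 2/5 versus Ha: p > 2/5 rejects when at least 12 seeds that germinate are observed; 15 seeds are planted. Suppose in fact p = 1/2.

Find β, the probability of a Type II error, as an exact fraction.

503/512

A Type II error is failing to reject when Ha holds: with p = 1/2, β = P(K ≤ 11).
Equivalently, β = 1 − P(K ≥ 12) = 503/512.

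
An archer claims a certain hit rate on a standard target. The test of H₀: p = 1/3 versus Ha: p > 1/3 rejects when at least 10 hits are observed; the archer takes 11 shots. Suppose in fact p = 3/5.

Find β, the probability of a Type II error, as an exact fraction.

A Type II error is failing to reject when Ha holds: with p = 3/5, β = P(X ≤ 9).
Summing C(11,j)·(3/5)^j·(2/5)^{11-j} for j = 0..9 gives 1894076/1953125.

1894076/1953125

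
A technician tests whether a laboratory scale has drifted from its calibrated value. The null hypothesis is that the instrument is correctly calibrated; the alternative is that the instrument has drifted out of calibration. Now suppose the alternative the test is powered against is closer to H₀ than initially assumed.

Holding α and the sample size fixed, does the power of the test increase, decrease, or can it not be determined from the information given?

It decreases.

A smaller departure from H₀ means the test statistic under Ha is distributed closer to where it would be under H₀; rejection becomes less likely.
Since power = 1 − β and β increases, power decreases.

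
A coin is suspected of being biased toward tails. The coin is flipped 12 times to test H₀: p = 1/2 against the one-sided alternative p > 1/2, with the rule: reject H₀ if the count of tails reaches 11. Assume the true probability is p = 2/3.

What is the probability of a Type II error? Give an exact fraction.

β = P(fail to reject H₀ | Ha true) = P(S ≤ 10 | p = 2/3), S ~ Binomial(12, 2/3).
Adding the binomial probabilities P(S=0)+…+P(S=10) at p = 2/3 gives 502769/531441.

502769/531441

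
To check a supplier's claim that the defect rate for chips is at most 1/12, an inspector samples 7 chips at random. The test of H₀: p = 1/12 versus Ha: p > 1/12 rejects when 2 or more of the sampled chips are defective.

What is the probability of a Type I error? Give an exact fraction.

219095/1990656

Under H₀, K ~ Binomial(7, 1/12); the Type I error rate is P(K ≥ 2).
α = 1 − P(K ≤ 1) = 1 − 1771561/1990656 = 219095/1990656.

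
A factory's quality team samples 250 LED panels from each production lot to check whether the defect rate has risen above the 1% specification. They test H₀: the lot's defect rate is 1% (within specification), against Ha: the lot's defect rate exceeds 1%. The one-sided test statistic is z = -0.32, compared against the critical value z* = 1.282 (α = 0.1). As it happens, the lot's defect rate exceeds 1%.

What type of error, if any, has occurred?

Since z = -0.32 ≤ z* = 1.282, H₀ is not rejected.
H₀ is false (actually the lot's defect rate exceeds 1%).
Failing to reject a false H₀ is a Type II error.

Type II error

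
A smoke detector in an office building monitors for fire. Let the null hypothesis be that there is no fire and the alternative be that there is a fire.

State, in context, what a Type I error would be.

A Type I error would mean concluding that there is a fire when in fact there is no fire.

A Type I error is rejecting H₀ when H₀ is true.
Here that means sounding the alarm and evacuating the building when actually there is no fire.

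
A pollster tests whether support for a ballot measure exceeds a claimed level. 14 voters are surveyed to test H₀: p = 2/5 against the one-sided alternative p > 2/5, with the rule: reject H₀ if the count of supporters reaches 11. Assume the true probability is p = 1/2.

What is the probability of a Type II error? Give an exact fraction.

Under the alternative p = 1/2, K ~ Binomial(14, 1/2); β is the probability the test does not reject, P(K < 11).
Equivalently, β = 1 − P(K ≥ 11) = 7957/8192.

7957/8192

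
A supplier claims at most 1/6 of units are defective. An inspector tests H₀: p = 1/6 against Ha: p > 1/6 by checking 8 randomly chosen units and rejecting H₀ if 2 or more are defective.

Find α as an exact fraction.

663991/1679616

The significance level is the probability, assuming p = 1/6, of seeing 2 or more defectives in 8 draws.
Computing the lower-tail complement: 1 − 1015625/1679616 = 663991/1679616.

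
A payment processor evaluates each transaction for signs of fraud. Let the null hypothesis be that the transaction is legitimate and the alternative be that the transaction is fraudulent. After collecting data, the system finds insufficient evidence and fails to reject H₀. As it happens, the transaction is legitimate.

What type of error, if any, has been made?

The test retained a true H₀ — the decision matches the true state.

Neither — the decision is correct.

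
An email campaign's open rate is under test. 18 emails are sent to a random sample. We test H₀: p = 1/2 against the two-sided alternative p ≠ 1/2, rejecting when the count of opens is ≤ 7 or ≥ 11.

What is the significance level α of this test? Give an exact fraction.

α = P(Y ≤ 7 or Y ≥ 11 | p = 1/2), Y ~ Binomial(18, 1/2).
By symmetry, α = 2·P(Y ≤ 7) = 2·(1 + 18 + 153 + 816 + 3060 + 8568 + 18564 + 31824)/262144 = 126008/262144 = 15751/32768.

15751/32768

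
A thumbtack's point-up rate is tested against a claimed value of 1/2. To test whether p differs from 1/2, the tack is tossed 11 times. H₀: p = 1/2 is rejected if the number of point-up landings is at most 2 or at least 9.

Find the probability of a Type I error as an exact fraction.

67/1024

α = P(K ≤ 2 or K ≥ 9 | p = 1/2), K ~ Binomial(11, 1/2).
The two tails are symmetric, so α = 2·(1 + 11 + 55)/2^11 = 134/2048 = 67/1024.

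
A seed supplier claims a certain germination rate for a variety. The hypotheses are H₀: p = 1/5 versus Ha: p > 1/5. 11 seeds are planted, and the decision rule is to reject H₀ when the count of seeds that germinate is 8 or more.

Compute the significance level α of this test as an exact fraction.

The Type I error probability is α = P(K ≥ 8) computed under H₀, where K ~ Binomial(11, 1/5).
Summing C(11,j)(1/5)^j(4/5)^{11−j} for j = 8,…,11 gives 2297/9765625.

2297/9765625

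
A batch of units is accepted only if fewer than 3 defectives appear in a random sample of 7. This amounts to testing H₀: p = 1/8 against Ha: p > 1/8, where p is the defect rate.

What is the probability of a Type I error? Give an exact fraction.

The significance level is the probability, assuming p = 1/8, of seeing 3 or more defectives in 7 draws.
Computing the lower-tail complement: 1 − 2000033/2097152 = 97119/2097152.

97119/2097152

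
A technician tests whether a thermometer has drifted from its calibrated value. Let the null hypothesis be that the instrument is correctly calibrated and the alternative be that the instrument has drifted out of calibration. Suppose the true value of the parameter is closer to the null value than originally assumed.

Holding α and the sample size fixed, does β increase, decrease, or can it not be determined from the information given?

It increases.

A smaller departure from H₀ means the test statistic under Ha is distributed closer to where it would be under H₀; rejection becomes less likely.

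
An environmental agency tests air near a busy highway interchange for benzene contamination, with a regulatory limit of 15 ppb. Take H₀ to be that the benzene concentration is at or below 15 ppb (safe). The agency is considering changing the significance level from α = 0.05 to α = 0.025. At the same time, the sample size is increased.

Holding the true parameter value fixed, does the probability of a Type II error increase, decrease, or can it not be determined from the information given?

The first change alone would make β increase; the second alone would make β decrease. Which effect dominates depends on the magnitudes, which are not given.

Cannot be determined from the information given.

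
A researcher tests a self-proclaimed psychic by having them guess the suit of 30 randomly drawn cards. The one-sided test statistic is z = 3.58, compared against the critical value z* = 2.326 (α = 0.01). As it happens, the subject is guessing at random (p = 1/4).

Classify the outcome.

Type I error

The conventional null hypothesis is that the subject is guessing at random (p = 1/4).
Since z = 3.58 > z* = 2.326, H₀ is rejected.
H₀ is true (actually the subject is guessing at random (p = 1/4)).
Rejecting a true H₀ is a Type I error.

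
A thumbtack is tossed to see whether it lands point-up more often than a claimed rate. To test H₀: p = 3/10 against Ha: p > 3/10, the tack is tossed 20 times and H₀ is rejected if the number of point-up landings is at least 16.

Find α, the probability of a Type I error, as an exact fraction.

138756326957469/25000000000000000000

α = P(reject H₀ | H₀ true) = P(Y ≥ 16 | p = 3/10), with Y ~ Binomial(20, 3/10).
Summing C(20,j)(3/10)^j(7/10)^{20−j} for j = 16,…,20 gives 138756326957469/25000000000000000000.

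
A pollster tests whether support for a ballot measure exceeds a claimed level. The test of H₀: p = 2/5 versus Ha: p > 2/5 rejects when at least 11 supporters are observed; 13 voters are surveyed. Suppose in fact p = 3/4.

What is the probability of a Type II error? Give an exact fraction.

Under the alternative p = 3/4, K ~ Binomial(13, 3/4); β is the probability the test does not reject, P(K < 11).
Adding the binomial probabilities P(K=0)+…+P(K=10) at p = 3/4 gives 22394171/33554432.

22394171/33554432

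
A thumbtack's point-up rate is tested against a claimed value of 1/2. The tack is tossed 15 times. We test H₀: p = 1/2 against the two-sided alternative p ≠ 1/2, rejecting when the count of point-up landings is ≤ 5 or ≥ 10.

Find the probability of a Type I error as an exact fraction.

309/1024

The significance level is the null-hypothesis probability of the rejection region {≤5} ∪ {≥10}.
Each tail has probability (1 + 15 + 105 + 455 + 1365 + 3003)/32768; doubling gives α = 9888/32768 = 309/1024.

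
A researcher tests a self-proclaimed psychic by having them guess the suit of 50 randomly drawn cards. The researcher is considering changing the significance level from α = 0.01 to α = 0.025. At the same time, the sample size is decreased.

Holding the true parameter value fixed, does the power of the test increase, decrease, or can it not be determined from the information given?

The first change alone would make β decrease; the second alone would make β increase. Which effect dominates depends on the magnitudes, which are not given.
Since power = 1 − β, the effect on power is likewise indeterminate.

Cannot be determined from the information given.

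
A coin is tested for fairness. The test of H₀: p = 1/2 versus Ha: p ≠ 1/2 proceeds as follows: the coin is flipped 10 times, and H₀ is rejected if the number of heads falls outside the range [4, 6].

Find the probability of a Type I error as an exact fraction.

Under H₀, K ~ Binomial(10, 1/2); α is the probability of landing in either tail, P(K ≤ 3) + P(K ≥ 7).
By symmetry, α = 2·P(K ≤ 3) = 2·(1 + 10 + 45 + 120)/1024 = 352/1024 = 11/32.

11/32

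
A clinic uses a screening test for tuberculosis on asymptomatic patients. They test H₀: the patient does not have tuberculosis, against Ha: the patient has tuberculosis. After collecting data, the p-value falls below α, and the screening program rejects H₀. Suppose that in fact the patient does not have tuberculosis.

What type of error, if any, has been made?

Type I error

H₀ was rejected, but H₀ is actually true.
Rejecting a true null hypothesis is a Type I error (false positive).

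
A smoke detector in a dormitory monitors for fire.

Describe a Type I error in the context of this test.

A Type I error would mean concluding that there is a fire when in fact there is no fire.

With the conventional null hypothesis that there is no fire:
A Type I error is rejecting H₀ when H₀ is true.
Here that means sounding the alarm and evacuating the building when actually there is no fire.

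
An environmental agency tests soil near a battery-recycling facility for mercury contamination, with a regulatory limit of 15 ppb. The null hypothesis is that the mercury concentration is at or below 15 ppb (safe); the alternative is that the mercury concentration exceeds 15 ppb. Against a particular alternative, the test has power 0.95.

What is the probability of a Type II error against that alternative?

Power = 1 − β, so β = 1 − 0.95 = 0.05.

0.05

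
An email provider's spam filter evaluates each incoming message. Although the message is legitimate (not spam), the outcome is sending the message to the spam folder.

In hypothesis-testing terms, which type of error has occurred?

The null hypothesis here is that the message is legitimate (not spam).
'Sending the message to the spam folder' corresponds to rejecting H₀.
H₀ was rejected but H₀ is true — a Type I error (false positive).

Type I error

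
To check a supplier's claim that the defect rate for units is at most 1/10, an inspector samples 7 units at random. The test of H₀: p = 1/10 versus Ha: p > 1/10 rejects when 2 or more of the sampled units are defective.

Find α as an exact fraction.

α = P(reject H₀ | H₀ true) = P(S ≥ 2 | p = 1/10), S ~ Binomial(7, 1/10).
Via the complement, α = 1 − Σ_{j=0}^{1} C(7,j)(1/10)^j(9/10)^{7-j} = 93559/625000.

93559/625000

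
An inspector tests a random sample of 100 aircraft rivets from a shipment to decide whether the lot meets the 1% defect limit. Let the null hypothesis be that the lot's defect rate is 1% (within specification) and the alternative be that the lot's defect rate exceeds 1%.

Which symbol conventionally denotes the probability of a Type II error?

P(Type II error) = P(fail to reject H₀ | H₀ false) = β.

β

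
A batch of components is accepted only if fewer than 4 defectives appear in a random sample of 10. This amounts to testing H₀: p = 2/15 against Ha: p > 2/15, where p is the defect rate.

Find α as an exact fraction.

6543935072/192216796875

α = P(reject H₀ | H₀ true) = P(K ≥ 4 | p = 2/15), K ~ Binomial(10, 2/15).
Computing the lower-tail complement: 1 − 185672861803/192216796875 = 6543935072/192216796875.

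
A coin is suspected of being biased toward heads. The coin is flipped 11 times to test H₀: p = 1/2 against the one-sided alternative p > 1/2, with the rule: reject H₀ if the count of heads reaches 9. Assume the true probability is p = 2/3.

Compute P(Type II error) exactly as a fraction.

1675/2187

Under the alternative p = 2/3, K ~ Binomial(11, 2/3); β is the probability the test does not reject, P(K < 9).
Summing C(11,j)·(2/3)^j·(1/3)^{11-j} for j = 0..8 gives 1675/2187.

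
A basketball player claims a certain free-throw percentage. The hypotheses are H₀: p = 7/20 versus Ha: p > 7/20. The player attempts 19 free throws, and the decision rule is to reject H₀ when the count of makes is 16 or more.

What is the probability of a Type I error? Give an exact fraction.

4867859971043445677/327680000000000000000000

Under H₀, X ~ Binomial(19, 7/20), and α = P(X ≥ 16).
P(X ≥ 16) = Σ_{j=16}^{19} C(19,j)·(7/20)^j·(13/20)^{19-j} = 4867859971043445677/327680000000000000000000.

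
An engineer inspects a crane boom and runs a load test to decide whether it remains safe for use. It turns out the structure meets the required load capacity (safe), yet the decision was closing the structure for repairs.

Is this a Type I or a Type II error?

The null hypothesis here is that the structure meets the required load capacity (safe).
'Closing the structure for repairs' corresponds to rejecting H₀.
H₀ was rejected but H₀ is true — a Type I error (false positive).

Type I error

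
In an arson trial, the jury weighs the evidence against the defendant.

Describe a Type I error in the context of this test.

With the conventional null hypothesis that the defendant is innocent:
A Type I error is rejecting H₀ when H₀ is true.
Here that means convicting the defendant when actually the defendant is innocent.

A Type I error would mean concluding that the defendant is guilty when in fact the defendant is innocent.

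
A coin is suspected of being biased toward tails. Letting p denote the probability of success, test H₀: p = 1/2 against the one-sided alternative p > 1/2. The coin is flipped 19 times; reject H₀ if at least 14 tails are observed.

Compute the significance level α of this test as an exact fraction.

The Type I error probability is α = P(K ≥ 14) computed under H₀, where K ~ Binomial(19, 1/2).
Summing the upper tail: (11628 + 3876 + 969 + 171 + 19 + 1) / 2^19 = 16664/524288 = 2083/65536.

2083/65536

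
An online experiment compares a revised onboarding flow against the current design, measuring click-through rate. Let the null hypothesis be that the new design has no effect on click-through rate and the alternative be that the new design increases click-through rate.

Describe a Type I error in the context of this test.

A Type I error would mean concluding that the new design increases click-through rate when in fact the new design has no effect on click-through rate.

A Type I error is rejecting H₀ when H₀ is true.
Here that means shipping the new feature to all users when actually the new design has no effect on click-through rate.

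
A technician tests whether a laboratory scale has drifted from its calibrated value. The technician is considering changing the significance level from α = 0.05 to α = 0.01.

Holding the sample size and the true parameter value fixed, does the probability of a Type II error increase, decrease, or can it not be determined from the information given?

Lowering α raises the bar for rejection; under Ha, the test now fails to reject on outcomes it previously would have rejected.

It increases.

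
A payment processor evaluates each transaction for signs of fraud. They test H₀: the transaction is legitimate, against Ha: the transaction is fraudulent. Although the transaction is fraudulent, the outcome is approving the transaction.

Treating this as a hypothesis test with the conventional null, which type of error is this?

Type II error

'Approving the transaction' corresponds to failing to reject H₀.
H₀ was not rejected but H₀ is false — a Type II error (false negative).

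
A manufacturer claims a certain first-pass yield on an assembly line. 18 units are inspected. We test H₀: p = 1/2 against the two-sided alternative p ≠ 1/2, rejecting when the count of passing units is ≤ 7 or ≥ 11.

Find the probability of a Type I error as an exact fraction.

15751/32768

Under H₀, S ~ Binomial(18, 1/2); α is the probability of landing in either tail, P(S ≤ 7) + P(S ≥ 11).
Each tail has probability (1 + 18 + 153 + 816 + 3060 + 8568 + 18564 + 31824)/262144; doubling gives α = 126008/262144 = 15751/32768.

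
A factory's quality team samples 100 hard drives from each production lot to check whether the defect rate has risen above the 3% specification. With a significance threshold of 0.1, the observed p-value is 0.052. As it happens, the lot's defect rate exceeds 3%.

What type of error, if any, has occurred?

Neither — the decision is correct.

The conventional null hypothesis is that the lot's defect rate is 3% (within specification).
Since p = 0.052 < α = 0.1, H₀ is rejected.
H₀ is false (actually the lot's defect rate exceeds 3%).
The decision matches the true state — no error.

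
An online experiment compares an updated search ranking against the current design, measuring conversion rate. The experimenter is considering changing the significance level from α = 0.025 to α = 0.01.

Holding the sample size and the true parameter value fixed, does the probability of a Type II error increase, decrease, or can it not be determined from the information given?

A smaller α moves the rejection region further into the tail. With the alternative true, more outcomes now fall outside the rejection region, so failing to reject becomes more likely.

It increases.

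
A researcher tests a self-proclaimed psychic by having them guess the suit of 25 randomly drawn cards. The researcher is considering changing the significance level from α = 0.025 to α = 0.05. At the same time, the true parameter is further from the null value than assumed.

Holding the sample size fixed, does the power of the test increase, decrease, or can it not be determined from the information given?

It increases.

With a larger α the critical value moves toward the center, so more of the Ha sampling distribution lies in the rejection region. A bigger departure from H₀ is easier for the test to detect, so it fails to reject less often. Both changes push β in the same direction.
Since power = 1 − β and β decreases, power increases.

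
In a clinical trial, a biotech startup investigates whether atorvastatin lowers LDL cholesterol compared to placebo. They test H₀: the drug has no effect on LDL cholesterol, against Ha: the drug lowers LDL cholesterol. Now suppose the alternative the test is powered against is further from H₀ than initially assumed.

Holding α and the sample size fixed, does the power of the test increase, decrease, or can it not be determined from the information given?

It increases.

A bigger departure from H₀ is easier for the test to detect, so it fails to reject less often.
Since power = 1 − β and β decreases, power increases.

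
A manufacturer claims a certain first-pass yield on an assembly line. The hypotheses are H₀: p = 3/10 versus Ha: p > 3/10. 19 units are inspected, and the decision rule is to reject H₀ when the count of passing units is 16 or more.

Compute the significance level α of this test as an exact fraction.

α = P(reject H₀ | H₀ true) = P(S ≥ 16 | p = 3/10), with S ~ Binomial(19, 3/10).
Adding the binomial terms for j = 16 through 19 with p = 3/10 yields 1930258016361/1250000000000000000.

1930258016361/1250000000000000000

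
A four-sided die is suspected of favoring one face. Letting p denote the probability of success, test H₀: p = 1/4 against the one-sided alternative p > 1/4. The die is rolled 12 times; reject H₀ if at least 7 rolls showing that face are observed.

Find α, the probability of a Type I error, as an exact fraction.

119561/8388608

The Type I error probability is α = P(K ≥ 7) computed under H₀, where K ~ Binomial(12, 1/4).
P(K ≥ 7) = Σ_{j=7}^{12} C(12,j)·(1/4)^j·(3/4)^{12-j} = 119561/8388608.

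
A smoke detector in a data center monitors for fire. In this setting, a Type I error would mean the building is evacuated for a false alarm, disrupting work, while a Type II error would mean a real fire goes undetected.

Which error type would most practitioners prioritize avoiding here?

The Type II consequence (a real fire goes undetected) is more severe than the Type I consequence (the building is evacuated for a false alarm, disrupting work).

Type II error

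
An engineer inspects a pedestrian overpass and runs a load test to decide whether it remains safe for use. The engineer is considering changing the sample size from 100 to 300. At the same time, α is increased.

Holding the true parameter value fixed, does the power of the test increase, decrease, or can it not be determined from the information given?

Increasing n separates the H₀ and Ha sampling distributions, so under Ha fewer outcomes land in the acceptance region. Relaxing α lowers the evidence threshold; under Ha, outcomes that previously fell short now trigger rejection. Both changes push β in the same direction.
Since power = 1 − β and β decreases, power increases.

It increases.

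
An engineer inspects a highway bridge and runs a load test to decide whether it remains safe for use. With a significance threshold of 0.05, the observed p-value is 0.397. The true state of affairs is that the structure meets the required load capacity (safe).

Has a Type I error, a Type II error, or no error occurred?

The conventional null hypothesis is that the structure meets the required load capacity (safe).
Since p = 0.397 ≥ α = 0.05, H₀ is not rejected.
H₀ is true (actually the structure meets the required load capacity (safe)).
The decision matches the true state — no error.

No error (correct decision).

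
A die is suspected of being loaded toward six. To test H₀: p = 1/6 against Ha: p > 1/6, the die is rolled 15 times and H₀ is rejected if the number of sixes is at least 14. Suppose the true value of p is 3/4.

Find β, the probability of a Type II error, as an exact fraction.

β = P(fail to reject H₀ | Ha true) = P(Y ≤ 13 | p = 3/4), Y ~ Binomial(15, 3/4).
Equivalently, β = 1 − P(Y ≥ 14) = 493824191/536870912.

493824191/536870912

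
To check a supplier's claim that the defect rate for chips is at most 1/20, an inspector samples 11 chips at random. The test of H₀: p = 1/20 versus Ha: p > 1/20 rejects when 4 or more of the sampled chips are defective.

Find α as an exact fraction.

7947524659/5120000000000

Under H₀, Y ~ Binomial(11, 1/20); the Type I error rate is P(Y ≥ 4).
α = 1 − P(Y ≤ 3) = 1 − 5112052475341/5120000000000 = 7947524659/5120000000000.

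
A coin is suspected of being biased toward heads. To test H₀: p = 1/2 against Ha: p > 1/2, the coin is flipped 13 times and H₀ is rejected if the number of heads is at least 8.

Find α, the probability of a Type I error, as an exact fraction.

595/2048

The Type I error probability is α = P(Y ≥ 8) computed under H₀, where Y ~ Binomial(13, 1/2).
Summing the upper tail: (1287 + 715 + 286 + 78 + 13 + 1) / 2^13 = 2380/8192 = 595/2048.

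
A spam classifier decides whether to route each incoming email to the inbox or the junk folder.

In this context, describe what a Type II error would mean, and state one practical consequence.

With the conventional null hypothesis that the message is legitimate (not spam):
A Type II error is failing to reject H₀ when H₀ is false.
Here that means delivering the message to the inbox when actually the message is spam.

A Type II error would mean concluding that the message is legitimate (not spam) (or at least failing to establish that the message is spam) when in fact the message is spam. Consequence: spam reaches the user's inbox.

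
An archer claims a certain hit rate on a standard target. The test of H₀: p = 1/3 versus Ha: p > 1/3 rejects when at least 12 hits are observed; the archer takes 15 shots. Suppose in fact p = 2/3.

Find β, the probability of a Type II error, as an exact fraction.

β = P(fail to reject H₀ | Ha true) = P(X ≤ 11 | p = 2/3), X ~ Binomial(15, 2/3).
Adding the binomial probabilities P(X=0)+…+P(X=11) at p = 2/3 gives 11346539/14348907.

11346539/14348907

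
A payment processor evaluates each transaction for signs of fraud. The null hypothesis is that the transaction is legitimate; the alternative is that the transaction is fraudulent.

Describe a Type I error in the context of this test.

A Type I error is rejecting H₀ when H₀ is true.
Here that means blocking the transaction and freezing the card when actually the transaction is legitimate.

A Type I error would mean concluding that the transaction is fraudulent when in fact the transaction is legitimate.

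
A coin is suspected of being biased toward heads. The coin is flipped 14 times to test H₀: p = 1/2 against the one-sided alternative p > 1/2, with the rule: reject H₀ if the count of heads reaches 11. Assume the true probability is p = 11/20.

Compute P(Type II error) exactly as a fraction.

A Type II error is failing to reject when Ha holds: with p = 11/20, β = P(Y ≤ 10).
Equivalently, β = 1 − P(Y ≥ 11) = 767413934602409223/819200000000000000.

767413934602409223/819200000000000000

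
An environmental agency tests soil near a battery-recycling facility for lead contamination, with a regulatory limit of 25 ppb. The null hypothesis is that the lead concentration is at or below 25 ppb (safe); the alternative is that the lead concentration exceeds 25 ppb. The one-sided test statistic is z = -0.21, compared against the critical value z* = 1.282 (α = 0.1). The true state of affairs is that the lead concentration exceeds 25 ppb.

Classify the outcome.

Since z = -0.21 ≤ z* = 1.282, H₀ is not rejected.
H₀ is false (actually the lead concentration exceeds 25 ppb).
Failing to reject a false H₀ is a Type II error.

Type II error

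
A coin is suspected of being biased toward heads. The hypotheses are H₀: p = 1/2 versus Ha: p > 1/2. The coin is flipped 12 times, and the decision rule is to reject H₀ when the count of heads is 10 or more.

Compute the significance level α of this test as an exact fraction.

The Type I error probability is α = P(S ≥ 10) computed under H₀, where S ~ Binomial(12, 1/2).
Summing the upper tail: (66 + 12 + 1) / 2^12 = 79/4096.

79/4096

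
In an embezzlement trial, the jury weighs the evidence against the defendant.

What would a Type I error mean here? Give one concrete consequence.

With the conventional null hypothesis that the defendant is innocent:
A Type I error is rejecting H₀ when H₀ is true.
Here that means convicting the defendant when actually the defendant is innocent.

A Type I error would mean concluding that the defendant is guilty when in fact the defendant is innocent. Consequence: an innocent person is convicted and punished.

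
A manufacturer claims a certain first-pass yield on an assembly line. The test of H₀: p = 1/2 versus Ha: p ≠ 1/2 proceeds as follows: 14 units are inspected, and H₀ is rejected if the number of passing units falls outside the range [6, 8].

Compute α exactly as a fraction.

3473/8192

Under H₀, X ~ Binomial(14, 1/2); α is the probability of landing in either tail, P(X ≤ 5) + P(X ≥ 9).
By symmetry, α = 2·P(X ≤ 5) = 2·(1 + 14 + 91 + 364 + 1001 + 2002)/16384 = 6946/16384 = 3473/8192.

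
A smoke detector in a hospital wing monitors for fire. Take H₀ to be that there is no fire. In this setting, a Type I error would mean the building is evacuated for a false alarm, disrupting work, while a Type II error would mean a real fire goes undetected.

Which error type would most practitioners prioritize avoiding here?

Type II error

The Type II consequence (a real fire goes undetected) is more severe than the Type I consequence (the building is evacuated for a false alarm, disrupting work).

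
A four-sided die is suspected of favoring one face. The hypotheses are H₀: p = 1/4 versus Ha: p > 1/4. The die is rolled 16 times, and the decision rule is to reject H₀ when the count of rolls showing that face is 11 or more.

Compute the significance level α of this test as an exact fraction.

1225093/4294967296

Under H₀, K ~ Binomial(16, 1/4), and α = P(K ≥ 11).
Summing C(16,j)(1/4)^j(3/4)^{16−j} for j = 11,…,16 gives 1225093/4294967296.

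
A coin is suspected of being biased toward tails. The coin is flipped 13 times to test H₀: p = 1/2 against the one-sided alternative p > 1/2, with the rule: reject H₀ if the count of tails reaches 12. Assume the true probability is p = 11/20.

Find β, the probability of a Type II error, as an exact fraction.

β = P(fail to reject H₀ | Ha true) = P(S ≤ 11 | p = 11/20), S ~ Binomial(13, 11/20).
Summing C(13,j)·(11/20)^j·(9/20)^{13-j} for j = 0..11 gives 636861571623279/640000000000000.

636861571623279/640000000000000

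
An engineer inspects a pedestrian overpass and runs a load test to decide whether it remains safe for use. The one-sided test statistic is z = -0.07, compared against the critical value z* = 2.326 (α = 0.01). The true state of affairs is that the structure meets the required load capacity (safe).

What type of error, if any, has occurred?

The conventional null hypothesis is that the structure meets the required load capacity (safe).
Since z = -0.07 ≤ z* = 2.326, H₀ is not rejected.
H₀ is true (actually the structure meets the required load capacity (safe)).
The decision matches the true state — no error.

No error — this is a correct decision.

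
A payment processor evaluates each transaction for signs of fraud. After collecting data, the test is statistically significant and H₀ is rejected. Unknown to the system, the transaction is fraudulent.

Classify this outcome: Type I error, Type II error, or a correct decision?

No error (correct decision).

The conventional null hypothesis here is that the transaction is legitimate.
The test rejected a false H₀ — the decision matches the true state.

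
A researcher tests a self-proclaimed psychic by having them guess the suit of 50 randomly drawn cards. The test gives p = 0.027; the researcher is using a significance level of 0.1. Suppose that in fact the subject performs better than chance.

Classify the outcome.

The conventional null hypothesis is that the subject is guessing at random (p = 1/4).
Since p = 0.027 < α = 0.1, H₀ is rejected.
H₀ is false (actually the subject performs better than chance).
The decision matches the true state — no error.

No error (correct decision).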